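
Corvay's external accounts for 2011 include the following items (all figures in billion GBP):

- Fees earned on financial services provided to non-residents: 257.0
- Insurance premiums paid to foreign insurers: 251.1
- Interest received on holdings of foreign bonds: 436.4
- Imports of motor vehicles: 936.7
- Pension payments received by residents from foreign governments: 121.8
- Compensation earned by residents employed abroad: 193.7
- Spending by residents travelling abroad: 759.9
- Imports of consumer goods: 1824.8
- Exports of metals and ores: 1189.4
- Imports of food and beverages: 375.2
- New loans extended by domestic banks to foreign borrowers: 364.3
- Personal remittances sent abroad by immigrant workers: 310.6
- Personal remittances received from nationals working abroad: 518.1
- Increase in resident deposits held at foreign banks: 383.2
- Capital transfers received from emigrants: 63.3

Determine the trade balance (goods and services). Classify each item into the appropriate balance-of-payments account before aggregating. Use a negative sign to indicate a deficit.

-2701.3

Goods: -375.2 - 936.7 + 1189.4 - 1824.8 = -1947.3
Services: -759.9 - 251.1 + 257.0 = -754.0
Trade balance = -1947.3 + (-754.0) = -2701.3
(Excluded from the trade balance — primary income: interest received on holdings of foreign bonds 436.4, compensation earned by residents employed abroad 193.7; secondary income: pension payments received by residents from foreign governments 121.8, personal remittances sent abroad by immigrant workers 310.6, personal remittances received from nationals working abroad 518.1; financial account: new loans extended by domestic banks to foreign borrowers 364.3, increase in resident deposits held at foreign banks 383.2; capital account: capital transfers received from emigrants 63.3.)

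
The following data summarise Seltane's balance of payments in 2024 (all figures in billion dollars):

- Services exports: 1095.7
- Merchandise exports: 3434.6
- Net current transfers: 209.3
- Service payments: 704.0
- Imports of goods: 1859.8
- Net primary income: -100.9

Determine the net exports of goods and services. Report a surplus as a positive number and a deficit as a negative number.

Goods balance = 3434.6 - 1859.8 = 1574.8
Services balance = 1095.7 - 704.0 = 391.7
Trade balance (goods + services) = 1574.8 + 391.7 = 1966.5

1966.5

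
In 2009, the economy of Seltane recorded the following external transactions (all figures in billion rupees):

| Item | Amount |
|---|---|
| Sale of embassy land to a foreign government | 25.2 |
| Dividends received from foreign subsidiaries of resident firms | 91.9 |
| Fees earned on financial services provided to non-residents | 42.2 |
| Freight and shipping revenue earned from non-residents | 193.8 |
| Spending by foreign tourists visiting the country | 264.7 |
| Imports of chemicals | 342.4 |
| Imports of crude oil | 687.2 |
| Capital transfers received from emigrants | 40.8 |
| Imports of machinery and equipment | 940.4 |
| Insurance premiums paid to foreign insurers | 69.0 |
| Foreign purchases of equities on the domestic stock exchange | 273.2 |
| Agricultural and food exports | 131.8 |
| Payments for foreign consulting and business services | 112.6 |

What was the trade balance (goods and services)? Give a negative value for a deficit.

Goods: -687.2 + 131.8 - 342.4 - 940.4 = -1838.2
Services: 193.8 - 69.0 - 112.6 + 264.7 + 42.2 = 319.1
Trade balance = -1838.2 + 319.1 = -1519.1
(Excluded from the trade balance — capital account: sale of embassy land to a foreign government 25.2, capital transfers received from emigrants 40.8; primary income: dividends received from foreign subsidiaries of resident firms 91.9; financial account: foreign purchases of equities on the domestic stock exchange 273.2.)

-1519.1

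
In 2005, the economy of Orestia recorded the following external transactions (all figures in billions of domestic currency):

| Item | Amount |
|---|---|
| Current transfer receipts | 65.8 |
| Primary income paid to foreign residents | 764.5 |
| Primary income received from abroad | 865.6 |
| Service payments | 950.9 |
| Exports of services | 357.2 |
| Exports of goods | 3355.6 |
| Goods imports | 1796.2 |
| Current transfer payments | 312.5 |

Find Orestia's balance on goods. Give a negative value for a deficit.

Goods balance = 3355.6 - 1796.2 = 1559.4

1559.4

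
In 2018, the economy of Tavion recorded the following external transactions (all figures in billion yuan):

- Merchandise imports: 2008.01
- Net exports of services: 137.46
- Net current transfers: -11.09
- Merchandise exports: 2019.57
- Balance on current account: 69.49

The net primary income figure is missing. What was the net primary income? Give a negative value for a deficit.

Current account = goods balance + services balance + net primary income + net secondary income
Sum of the known components = 137.93
Net primary income = CA - (known components) = 69.49 - 137.93 = -68.44

-68.44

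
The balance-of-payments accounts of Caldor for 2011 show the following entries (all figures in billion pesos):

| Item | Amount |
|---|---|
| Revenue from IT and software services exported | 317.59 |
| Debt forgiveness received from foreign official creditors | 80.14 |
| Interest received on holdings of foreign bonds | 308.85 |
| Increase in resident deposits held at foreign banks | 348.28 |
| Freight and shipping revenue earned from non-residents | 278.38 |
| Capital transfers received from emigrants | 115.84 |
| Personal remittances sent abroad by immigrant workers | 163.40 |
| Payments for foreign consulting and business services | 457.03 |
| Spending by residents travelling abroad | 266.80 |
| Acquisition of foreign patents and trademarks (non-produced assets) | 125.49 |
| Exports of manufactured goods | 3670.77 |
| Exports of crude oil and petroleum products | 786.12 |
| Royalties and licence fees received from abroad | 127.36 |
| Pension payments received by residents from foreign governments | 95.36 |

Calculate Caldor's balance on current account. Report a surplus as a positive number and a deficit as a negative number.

4697.20

Goods: 786.12 + 3670.77 = 4456.89
Services: 278.38 - 457.03 + 127.36 - 266.80 + 317.59 = -0.50
Primary income: 308.85
Secondary income: -163.40 + 95.36 = -68.04
Current account = 4456.89 + (-0.50) + 308.85 + (-68.04) = 4697.20
(Excluded from the current account — capital account: debt forgiveness received from foreign official creditors 80.14, capital transfers received from emigrants 115.84, acquisition of foreign patents and trademarks (non-produced assets) 125.49; financial account: increase in resident deposits held at foreign banks 348.28.)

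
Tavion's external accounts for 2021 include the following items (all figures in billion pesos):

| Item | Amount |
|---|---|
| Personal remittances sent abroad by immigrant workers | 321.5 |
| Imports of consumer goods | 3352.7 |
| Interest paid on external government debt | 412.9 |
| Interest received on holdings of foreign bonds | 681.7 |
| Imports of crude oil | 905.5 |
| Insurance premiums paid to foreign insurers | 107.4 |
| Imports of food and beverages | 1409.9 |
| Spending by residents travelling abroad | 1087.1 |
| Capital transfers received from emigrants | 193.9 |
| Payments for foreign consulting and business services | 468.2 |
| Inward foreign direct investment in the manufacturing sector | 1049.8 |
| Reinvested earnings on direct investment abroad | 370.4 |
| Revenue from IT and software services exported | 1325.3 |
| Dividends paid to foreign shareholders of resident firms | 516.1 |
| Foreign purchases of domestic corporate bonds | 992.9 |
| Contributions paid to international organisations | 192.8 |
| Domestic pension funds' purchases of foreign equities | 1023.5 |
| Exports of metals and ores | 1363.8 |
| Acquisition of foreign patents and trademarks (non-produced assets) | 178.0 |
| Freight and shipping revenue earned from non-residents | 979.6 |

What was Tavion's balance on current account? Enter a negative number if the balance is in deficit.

Goods: 1363.8 - 905.5 - 3352.7 - 1409.9 = -4304.3
Services: 979.6 - 1087.1 - 107.4 + 1325.3 - 468.2 = 642.2
Primary income: -412.9 + 370.4 - 516.1 + 681.7 = 123.1
Secondary income: -321.5 - 192.8 = -514.3
Current account = (-4304.3) + 642.2 + 123.1 + (-514.3) = -4053.3
(Excluded from the current account — capital account: capital transfers received from emigrants 193.9, acquisition of foreign patents and trademarks (non-produced assets) 178.0; financial account: inward foreign direct investment in the manufacturing sector 1049.8, foreign purchases of domestic corporate bonds 992.9, domestic pension funds' purchases of foreign equities 1023.5.)

-4053.3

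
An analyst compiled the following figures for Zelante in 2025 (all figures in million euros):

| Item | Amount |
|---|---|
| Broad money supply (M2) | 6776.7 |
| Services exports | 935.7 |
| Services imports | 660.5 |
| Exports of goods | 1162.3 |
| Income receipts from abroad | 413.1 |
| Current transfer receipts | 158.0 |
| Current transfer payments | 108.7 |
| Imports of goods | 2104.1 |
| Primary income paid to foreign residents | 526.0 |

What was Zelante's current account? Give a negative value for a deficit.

Goods balance = 1162.3 - 2104.1 = -941.8
Services balance = 935.7 - 660.5 = 275.2
Trade balance (goods + services) = -941.8 + 275.2 = -666.6
Net primary income = 413.1 - 526.0 = -112.9
Net secondary income = 158.0 - 108.7 = 49.3
Current account = -666.6 + (-112.9) + 49.3 = -730.2

-730.2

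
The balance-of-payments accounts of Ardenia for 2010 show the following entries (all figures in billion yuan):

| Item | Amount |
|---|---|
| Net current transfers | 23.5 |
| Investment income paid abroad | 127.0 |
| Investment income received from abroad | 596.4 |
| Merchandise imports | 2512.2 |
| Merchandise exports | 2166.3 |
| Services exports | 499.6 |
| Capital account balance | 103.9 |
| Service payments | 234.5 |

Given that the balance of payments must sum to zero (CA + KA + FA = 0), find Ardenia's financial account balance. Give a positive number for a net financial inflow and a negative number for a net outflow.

Goods balance = 2166.3 - 2512.2 = -345.9
Services balance = 499.6 - 234.5 = 265.1
Trade balance (goods + services) = -345.9 + 265.1 = -80.8
Net primary income = 596.4 - 127.0 = 469.4
Net secondary income = 23.5
Current account = -80.8 + 469.4 + 23.5 = 412.1
Financial account = -(412.1 + 103.9) = -516.0

-516.0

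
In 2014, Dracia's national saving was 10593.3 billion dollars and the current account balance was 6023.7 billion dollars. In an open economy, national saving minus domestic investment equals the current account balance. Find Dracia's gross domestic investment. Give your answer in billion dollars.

S - I = CA (net lending to the rest of the world).
I = S - CA = 10593.3 - 6023.7 = 4569.6

4569.6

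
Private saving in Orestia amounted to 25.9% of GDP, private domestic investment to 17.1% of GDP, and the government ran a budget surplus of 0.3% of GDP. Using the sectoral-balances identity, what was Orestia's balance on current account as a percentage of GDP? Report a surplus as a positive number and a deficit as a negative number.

By the sectoral-balances identity, CA = (S_private - I) + (T - G).
Private balance = 25.9 - 17.1 = 8.8
Government balance (T - G) = 0.3
CA = 8.8 + 0.3 = 9.1

9.1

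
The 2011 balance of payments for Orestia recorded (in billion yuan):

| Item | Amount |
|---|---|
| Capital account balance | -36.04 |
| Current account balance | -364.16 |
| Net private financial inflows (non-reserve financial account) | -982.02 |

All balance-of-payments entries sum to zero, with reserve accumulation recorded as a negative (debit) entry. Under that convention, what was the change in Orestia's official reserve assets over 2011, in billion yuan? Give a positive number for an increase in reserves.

-1382.22

Official reserve transactions balance = -((-364.16) + (-36.04) + (-982.02)) = 1382.22
An accumulation of reserves is recorded as a debit (negative entry), so the change in the stock of reserves is the negative of that balance.
Change in official reserves = -(1382.22) = -1382.22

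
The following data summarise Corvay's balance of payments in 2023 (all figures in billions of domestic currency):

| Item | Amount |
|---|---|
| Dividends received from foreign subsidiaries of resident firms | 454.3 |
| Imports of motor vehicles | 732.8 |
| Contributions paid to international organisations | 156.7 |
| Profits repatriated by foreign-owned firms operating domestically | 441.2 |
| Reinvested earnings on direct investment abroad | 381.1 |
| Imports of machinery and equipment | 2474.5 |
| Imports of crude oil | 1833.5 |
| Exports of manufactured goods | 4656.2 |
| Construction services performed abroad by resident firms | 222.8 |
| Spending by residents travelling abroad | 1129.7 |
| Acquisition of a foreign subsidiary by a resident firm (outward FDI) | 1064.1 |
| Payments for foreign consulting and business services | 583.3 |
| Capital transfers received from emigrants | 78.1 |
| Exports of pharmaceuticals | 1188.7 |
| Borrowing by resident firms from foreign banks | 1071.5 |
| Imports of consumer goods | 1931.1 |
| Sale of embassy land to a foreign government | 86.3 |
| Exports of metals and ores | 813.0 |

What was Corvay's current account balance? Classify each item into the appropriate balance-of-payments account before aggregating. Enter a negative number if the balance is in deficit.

Goods: 1188.7 - 1833.5 - 2474.5 + 4656.2 - 1931.1 - 732.8 + 813.0 = -314.0
Services: -583.3 - 1129.7 + 222.8 = -1490.2
Primary income: -441.2 + 381.1 + 454.3 = 394.2
Secondary income: -156.7
Current account = (-314.0) + (-1490.2) + 394.2 + (-156.7) = -1566.7
(Excluded from the current account — financial account: acquisition of a foreign subsidiary by a resident firm (outward FDI) 1064.1, borrowing by resident firms from foreign banks 1071.5; capital account: capital transfers received from emigrants 78.1, sale of embassy land to a foreign government 86.3.)

-1566.7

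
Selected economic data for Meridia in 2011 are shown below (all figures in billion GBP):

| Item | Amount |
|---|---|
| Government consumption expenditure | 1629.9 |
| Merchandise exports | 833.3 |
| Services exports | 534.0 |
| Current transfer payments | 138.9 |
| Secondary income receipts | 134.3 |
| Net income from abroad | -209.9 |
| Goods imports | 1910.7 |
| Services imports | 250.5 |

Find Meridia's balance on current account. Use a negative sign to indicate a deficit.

Goods balance = 833.3 - 1910.7 = -1077.4
Services balance = 534.0 - 250.5 = 283.5
Trade balance (goods + services) = -1077.4 + 283.5 = -793.9
Net primary income = -209.9
Net secondary income = 134.3 - 138.9 = -4.6
Current account = -793.9 + (-209.9) + (-4.6) = -1008.4

-1008.4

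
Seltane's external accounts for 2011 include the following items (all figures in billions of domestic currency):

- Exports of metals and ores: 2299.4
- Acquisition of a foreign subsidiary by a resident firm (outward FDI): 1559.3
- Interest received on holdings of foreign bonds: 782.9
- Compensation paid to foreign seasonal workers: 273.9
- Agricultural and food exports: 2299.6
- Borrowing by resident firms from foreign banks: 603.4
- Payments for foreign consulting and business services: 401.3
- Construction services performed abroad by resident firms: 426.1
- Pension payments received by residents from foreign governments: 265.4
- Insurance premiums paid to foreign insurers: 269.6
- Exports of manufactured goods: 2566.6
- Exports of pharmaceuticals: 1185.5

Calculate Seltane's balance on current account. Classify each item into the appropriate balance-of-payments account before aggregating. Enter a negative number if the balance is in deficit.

8880.7

Goods: 2299.4 + 1185.5 + 2299.6 + 2566.6 = 8351.1
Services: 426.1 - 269.6 - 401.3 = -244.8
Primary income: -273.9 + 782.9 = 509.0
Secondary income: 265.4
Current account = 8351.1 + (-244.8) + 509.0 + 265.4 = 8880.7
(Excluded from the current account — financial account: acquisition of a foreign subsidiary by a resident firm (outward FDI) 1559.3, borrowing by resident firms from foreign banks 603.4.)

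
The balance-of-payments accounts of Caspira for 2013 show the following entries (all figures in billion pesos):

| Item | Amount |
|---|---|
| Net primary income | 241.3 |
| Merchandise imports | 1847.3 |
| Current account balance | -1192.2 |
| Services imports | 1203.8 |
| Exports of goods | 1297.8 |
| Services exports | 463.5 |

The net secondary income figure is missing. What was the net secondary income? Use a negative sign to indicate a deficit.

-143.7

Current account = goods balance + services balance + net primary income + net secondary income
Sum of the known components = -1048.5
Net secondary income = CA - (known components) = -1192.2 - (-1048.5) = -143.7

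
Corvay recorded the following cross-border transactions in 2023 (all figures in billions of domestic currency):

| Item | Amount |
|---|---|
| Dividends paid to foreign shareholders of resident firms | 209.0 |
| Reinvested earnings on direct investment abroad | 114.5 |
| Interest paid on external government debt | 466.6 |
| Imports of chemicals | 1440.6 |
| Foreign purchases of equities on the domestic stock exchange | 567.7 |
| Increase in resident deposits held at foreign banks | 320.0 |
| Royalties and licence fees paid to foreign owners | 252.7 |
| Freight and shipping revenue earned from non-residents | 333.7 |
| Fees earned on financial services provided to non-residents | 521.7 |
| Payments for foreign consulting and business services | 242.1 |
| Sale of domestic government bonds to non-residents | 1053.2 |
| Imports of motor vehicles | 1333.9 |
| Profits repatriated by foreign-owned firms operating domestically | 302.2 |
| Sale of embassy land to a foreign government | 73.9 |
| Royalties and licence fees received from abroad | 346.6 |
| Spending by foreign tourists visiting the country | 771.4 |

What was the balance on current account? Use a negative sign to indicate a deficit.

Goods: -1440.6 - 1333.9 = -2774.5
Services: -252.7 + 771.4 + 333.7 + 521.7 - 242.1 + 346.6 = 1478.6
Primary income: 114.5 - 466.6 - 302.2 - 209.0 = -863.3
Current account = (-2774.5) + 1478.6 + (-863.3) = -2159.2
(Excluded from the current account — financial account: foreign purchases of equities on the domestic stock exchange 567.7, increase in resident deposits held at foreign banks 320.0, sale of domestic government bonds to non-residents 1053.2; capital account: sale of embassy land to a foreign government 73.9.)

-2159.2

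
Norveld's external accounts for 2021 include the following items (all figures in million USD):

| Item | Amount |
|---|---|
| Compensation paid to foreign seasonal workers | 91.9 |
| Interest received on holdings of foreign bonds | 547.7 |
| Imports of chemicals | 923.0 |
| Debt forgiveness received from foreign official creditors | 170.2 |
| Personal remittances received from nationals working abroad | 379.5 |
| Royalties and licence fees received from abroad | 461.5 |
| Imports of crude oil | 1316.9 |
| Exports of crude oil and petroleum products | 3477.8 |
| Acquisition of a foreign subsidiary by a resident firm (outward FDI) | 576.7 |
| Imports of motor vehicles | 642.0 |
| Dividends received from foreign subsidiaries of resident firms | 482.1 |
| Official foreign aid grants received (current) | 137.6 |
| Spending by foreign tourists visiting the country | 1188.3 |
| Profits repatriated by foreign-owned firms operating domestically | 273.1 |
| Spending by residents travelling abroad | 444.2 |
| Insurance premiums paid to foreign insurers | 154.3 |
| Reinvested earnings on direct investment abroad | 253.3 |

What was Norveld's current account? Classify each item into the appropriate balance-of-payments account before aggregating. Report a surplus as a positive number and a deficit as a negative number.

Goods: 3477.8 - 642.0 - 923.0 - 1316.9 = 595.9
Services: 1188.3 - 444.2 - 154.3 + 461.5 = 1051.3
Primary income: -273.1 + 547.7 - 91.9 + 253.3 + 482.1 = 918.1
Secondary income: 379.5 + 137.6 = 517.1
Current account = 595.9 + 1051.3 + 918.1 + 517.1 = 3082.4
(Excluded from the current account — capital account: debt forgiveness received from foreign official creditors 170.2; financial account: acquisition of a foreign subsidiary by a resident firm (outward FDI) 576.7.)

3082.4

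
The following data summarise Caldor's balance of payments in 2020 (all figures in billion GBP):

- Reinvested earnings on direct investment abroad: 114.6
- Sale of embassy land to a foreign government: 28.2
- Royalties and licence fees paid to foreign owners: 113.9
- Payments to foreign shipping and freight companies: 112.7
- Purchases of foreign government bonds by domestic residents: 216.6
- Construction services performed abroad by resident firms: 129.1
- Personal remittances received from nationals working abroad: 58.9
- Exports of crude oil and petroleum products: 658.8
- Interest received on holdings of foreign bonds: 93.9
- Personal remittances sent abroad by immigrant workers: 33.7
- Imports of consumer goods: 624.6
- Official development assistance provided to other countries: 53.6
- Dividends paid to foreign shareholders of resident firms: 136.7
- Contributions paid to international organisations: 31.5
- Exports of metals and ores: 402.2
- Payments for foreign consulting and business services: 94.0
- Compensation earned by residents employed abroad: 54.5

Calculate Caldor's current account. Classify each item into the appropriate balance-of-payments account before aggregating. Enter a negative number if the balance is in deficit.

Goods: 402.2 + 658.8 - 624.6 = 436.4
Services: -113.9 - 112.7 - 94.0 + 129.1 = -191.5
Primary income: 93.9 + 54.5 + 114.6 - 136.7 = 126.3
Secondary income: 58.9 - 33.7 - 31.5 - 53.6 = -59.9
Current account = 436.4 + (-191.5) + 126.3 + (-59.9) = 311.3
(Excluded from the current account — capital account: sale of embassy land to a foreign government 28.2; financial account: purchases of foreign government bonds by domestic residents 216.6.)

311.3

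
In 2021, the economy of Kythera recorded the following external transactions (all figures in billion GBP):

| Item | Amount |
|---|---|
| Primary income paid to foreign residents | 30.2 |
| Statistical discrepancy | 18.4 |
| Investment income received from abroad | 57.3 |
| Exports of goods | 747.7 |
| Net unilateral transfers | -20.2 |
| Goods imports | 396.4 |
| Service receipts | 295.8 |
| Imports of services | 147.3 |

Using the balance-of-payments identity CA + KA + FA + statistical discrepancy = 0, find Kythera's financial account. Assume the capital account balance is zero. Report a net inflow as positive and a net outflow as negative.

Goods balance = 747.7 - 396.4 = 351.3
Services balance = 295.8 - 147.3 = 148.5
Trade balance (goods + services) = 351.3 + 148.5 = 499.8
Net primary income = 57.3 - 30.2 = 27.1
Net secondary income = -20.2
Current account = 499.8 + 27.1 + (-20.2) = 506.7
Financial account = -(506.7 + 18.4) = -525.1

-525.1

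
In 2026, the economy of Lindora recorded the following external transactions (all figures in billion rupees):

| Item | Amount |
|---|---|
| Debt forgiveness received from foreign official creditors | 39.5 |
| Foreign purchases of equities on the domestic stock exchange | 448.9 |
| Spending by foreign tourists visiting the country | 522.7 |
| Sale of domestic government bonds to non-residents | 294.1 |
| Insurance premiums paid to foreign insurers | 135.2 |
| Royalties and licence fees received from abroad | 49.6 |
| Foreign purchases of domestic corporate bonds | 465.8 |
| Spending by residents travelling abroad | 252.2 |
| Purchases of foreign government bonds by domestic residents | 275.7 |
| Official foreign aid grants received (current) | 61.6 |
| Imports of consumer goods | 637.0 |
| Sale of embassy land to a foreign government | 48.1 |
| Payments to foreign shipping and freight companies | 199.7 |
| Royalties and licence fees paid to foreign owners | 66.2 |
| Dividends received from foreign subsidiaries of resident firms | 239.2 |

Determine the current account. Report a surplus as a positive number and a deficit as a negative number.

-417.2

Goods: -637.0
Services: 49.6 + 522.7 - 135.2 - 252.2 - 199.7 - 66.2 = -81.0
Primary income: 239.2
Secondary income: 61.6
Current account = (-637.0) + (-81.0) + 239.2 + 61.6 = -417.2
(Excluded from the current account — capital account: debt forgiveness received from foreign official creditors 39.5, sale of embassy land to a foreign government 48.1; financial account: foreign purchases of equities on the domestic stock exchange 448.9, sale of domestic government bonds to non-residents 294.1, foreign purchases of domestic corporate bonds 465.8, purchases of foreign government bonds by domestic residents 275.7.)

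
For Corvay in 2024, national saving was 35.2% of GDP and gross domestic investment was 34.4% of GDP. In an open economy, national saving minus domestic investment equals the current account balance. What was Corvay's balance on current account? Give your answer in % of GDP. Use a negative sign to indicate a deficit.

0.8

CA = S - I = 35.2 - 34.4 = 0.8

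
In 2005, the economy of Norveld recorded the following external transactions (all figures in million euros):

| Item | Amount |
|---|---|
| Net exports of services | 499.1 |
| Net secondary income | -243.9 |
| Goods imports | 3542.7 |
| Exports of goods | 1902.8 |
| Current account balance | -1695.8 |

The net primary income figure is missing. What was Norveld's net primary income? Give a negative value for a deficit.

-311.1

Current account = goods balance + services balance + net primary income + net secondary income
Sum of the known components = -1384.7
Net primary income = CA - (known components) = -1695.8 - (-1384.7) = -311.1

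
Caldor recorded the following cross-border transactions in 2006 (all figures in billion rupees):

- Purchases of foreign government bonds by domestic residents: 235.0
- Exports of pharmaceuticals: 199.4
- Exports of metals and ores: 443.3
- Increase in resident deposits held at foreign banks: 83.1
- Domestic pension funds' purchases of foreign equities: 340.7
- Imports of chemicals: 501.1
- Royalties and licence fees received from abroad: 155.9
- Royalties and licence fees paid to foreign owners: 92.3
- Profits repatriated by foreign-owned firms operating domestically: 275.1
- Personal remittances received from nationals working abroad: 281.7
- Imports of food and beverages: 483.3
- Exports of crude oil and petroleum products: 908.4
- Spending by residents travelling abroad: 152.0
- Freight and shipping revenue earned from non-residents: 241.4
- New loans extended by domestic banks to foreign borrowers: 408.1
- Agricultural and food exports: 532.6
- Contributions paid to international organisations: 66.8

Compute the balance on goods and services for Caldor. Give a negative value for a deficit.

Goods: 443.3 - 483.3 + 199.4 + 908.4 + 532.6 - 501.1 = 1099.3
Services: -92.3 + 241.4 - 152.0 + 155.9 = 153.0
Trade balance = 1099.3 + 153.0 = 1252.3
(Excluded from the trade balance — financial account: purchases of foreign government bonds by domestic residents 235.0, increase in resident deposits held at foreign banks 83.1, domestic pension funds' purchases of foreign equities 340.7, new loans extended by domestic banks to foreign borrowers 408.1; primary income: profits repatriated by foreign-owned firms operating domestically 275.1; secondary income: personal remittances received from nationals working abroad 281.7, contributions paid to international organisations 66.8.)

1252.3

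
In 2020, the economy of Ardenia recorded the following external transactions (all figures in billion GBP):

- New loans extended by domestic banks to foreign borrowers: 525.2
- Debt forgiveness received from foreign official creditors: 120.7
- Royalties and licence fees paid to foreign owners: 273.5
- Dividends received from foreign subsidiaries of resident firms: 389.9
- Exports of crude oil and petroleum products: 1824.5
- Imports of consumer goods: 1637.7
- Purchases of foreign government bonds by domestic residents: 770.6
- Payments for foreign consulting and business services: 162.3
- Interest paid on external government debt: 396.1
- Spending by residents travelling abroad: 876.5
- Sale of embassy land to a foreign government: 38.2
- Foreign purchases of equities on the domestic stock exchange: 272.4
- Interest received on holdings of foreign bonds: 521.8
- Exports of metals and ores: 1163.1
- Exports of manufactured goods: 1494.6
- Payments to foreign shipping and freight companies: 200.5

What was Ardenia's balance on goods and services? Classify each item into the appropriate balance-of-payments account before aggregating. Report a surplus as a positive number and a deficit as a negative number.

1331.7

Goods: 1494.6 + 1824.5 + 1163.1 - 1637.7 = 2844.5
Services: -273.5 - 876.5 - 200.5 - 162.3 = -1512.8
Trade balance = 2844.5 + (-1512.8) = 1331.7
(Excluded from the trade balance — financial account: new loans extended by domestic banks to foreign borrowers 525.2, purchases of foreign government bonds by domestic residents 770.6, foreign purchases of equities on the domestic stock exchange 272.4; capital account: debt forgiveness received from foreign official creditors 120.7, sale of embassy land to a foreign government 38.2; primary income: dividends received from foreign subsidiaries of resident firms 389.9, interest paid on external government debt 396.1, interest received on holdings of foreign bonds 521.8.)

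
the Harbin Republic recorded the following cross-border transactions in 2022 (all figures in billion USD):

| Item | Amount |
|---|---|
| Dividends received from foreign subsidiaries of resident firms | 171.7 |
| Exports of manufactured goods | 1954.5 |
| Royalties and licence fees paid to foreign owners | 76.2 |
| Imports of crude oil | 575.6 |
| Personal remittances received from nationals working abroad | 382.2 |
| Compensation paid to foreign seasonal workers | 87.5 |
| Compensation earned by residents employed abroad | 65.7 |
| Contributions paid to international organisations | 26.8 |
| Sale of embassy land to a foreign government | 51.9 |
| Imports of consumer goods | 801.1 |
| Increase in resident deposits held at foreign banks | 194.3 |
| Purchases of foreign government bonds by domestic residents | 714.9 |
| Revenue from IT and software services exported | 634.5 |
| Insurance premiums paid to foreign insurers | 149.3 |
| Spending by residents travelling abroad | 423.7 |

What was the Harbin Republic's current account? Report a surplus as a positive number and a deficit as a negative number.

Goods: -575.6 - 801.1 + 1954.5 = 577.8
Services: -76.2 - 423.7 - 149.3 + 634.5 = -14.7
Primary income: 171.7 - 87.5 + 65.7 = 149.9
Secondary income: 382.2 - 26.8 = 355.4
Current account = 577.8 + (-14.7) + 149.9 + 355.4 = 1068.4
(Excluded from the current account — capital account: sale of embassy land to a foreign government 51.9; financial account: increase in resident deposits held at foreign banks 194.3, purchases of foreign government bonds by domestic residents 714.9.)

1068.4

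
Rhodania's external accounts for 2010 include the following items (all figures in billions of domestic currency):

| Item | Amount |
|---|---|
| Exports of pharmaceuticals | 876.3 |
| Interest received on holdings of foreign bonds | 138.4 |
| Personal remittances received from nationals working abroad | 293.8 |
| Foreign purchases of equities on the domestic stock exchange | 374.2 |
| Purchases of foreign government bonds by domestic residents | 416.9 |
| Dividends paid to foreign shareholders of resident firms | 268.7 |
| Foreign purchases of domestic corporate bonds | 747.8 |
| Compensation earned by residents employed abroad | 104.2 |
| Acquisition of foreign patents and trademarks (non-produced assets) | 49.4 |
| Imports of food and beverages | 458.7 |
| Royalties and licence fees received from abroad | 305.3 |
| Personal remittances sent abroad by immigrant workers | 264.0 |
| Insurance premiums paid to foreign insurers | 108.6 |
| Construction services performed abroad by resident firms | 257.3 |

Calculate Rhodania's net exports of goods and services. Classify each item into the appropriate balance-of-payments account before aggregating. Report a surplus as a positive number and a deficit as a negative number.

871.6

Goods: 876.3 - 458.7 = 417.6
Services: 257.3 + 305.3 - 108.6 = 454.0
Trade balance = 417.6 + 454.0 = 871.6
(Excluded from the trade balance — primary income: interest received on holdings of foreign bonds 138.4, dividends paid to foreign shareholders of resident firms 268.7, compensation earned by residents employed abroad 104.2; secondary income: personal remittances received from nationals working abroad 293.8, personal remittances sent abroad by immigrant workers 264.0; financial account: foreign purchases of equities on the domestic stock exchange 374.2, purchases of foreign government bonds by domestic residents 416.9, foreign purchases of domestic corporate bonds 747.8; capital account: acquisition of foreign patents and trademarks (non-produced assets) 49.4.)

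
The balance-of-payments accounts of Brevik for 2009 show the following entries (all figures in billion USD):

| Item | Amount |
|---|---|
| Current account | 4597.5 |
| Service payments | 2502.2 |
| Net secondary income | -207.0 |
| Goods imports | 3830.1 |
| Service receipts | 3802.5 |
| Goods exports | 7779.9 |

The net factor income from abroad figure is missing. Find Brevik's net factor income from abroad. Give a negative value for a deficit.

-445.6

Current account = goods balance + services balance + net primary income + net secondary income
Sum of the known components = 5043.1
Net factor income from abroad = CA - (known components) = 4597.5 - 5043.1 = -445.6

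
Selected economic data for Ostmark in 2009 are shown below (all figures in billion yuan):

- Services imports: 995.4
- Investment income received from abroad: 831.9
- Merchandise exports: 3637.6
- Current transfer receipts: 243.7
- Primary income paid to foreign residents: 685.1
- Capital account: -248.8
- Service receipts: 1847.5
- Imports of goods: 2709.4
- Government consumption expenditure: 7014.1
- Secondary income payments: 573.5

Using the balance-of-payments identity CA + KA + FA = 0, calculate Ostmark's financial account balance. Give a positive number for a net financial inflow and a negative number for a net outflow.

Goods balance = 3637.6 - 2709.4 = 928.2
Services balance = 1847.5 - 995.4 = 852.1
Trade balance (goods + services) = 928.2 + 852.1 = 1780.3
Net primary income = 831.9 - 685.1 = 146.8
Net secondary income = 243.7 - 573.5 = -329.8
Current account = 1780.3 + 146.8 + (-329.8) = 1597.3
Financial account = -(1597.3 + (-248.8)) = -1348.5

-1348.5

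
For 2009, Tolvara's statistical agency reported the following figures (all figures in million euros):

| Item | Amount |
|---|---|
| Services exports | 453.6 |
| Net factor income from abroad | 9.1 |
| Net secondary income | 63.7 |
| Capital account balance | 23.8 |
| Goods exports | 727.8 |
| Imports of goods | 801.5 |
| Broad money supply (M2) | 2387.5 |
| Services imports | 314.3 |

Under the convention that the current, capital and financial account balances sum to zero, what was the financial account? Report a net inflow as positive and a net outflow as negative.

Goods balance = 727.8 - 801.5 = -73.7
Services balance = 453.6 - 314.3 = 139.3
Trade balance (goods + services) = -73.7 + 139.3 = 65.6
Net primary income = 9.1
Net secondary income = 63.7
Current account = 65.6 + 9.1 + 63.7 = 138.4
Financial account = -(138.4 + 23.8) = -162.2

-162.2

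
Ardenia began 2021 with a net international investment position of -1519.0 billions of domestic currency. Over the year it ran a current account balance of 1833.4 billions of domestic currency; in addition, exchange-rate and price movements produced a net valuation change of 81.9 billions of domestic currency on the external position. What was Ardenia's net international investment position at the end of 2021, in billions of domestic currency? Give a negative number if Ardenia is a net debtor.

Change in NIIP = current account + net valuation change = 1833.4 + 81.9 = 1915.3
End-of-year NIIP = -1519.0 + 1915.3 = 396.3

396.3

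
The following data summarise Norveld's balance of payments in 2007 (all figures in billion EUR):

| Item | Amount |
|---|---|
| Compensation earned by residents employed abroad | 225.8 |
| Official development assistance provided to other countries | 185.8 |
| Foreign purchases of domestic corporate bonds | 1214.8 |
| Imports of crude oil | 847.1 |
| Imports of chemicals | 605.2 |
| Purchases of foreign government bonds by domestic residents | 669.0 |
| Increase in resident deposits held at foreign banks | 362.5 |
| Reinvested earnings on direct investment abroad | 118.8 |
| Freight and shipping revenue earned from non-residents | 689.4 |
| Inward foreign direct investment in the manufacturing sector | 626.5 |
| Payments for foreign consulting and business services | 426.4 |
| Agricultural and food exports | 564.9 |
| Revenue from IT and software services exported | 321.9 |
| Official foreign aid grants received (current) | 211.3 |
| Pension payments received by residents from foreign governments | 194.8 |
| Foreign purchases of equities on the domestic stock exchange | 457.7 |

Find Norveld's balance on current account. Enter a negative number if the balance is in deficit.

Goods: 564.9 - 847.1 - 605.2 = -887.4
Services: 689.4 - 426.4 + 321.9 = 584.9
Primary income: 118.8 + 225.8 = 344.6
Secondary income: 194.8 - 185.8 + 211.3 = 220.3
Current account = (-887.4) + 584.9 + 344.6 + 220.3 = 262.4
(Excluded from the current account — financial account: foreign purchases of domestic corporate bonds 1214.8, purchases of foreign government bonds by domestic residents 669.0, increase in resident deposits held at foreign banks 362.5, inward foreign direct investment in the manufacturing sector 626.5, foreign purchases of equities on the domestic stock exchange 457.7.)

262.4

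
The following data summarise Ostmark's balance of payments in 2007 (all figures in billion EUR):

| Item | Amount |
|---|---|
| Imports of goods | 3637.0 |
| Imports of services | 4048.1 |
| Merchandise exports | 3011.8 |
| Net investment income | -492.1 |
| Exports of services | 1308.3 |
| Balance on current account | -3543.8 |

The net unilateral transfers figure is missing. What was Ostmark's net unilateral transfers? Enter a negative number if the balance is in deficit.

313.3

Current account = goods balance + services balance + net primary income + net secondary income
Sum of the known components = -3857.1
Net unilateral transfers = CA - (known components) = -3543.8 - (-3857.1) = 313.3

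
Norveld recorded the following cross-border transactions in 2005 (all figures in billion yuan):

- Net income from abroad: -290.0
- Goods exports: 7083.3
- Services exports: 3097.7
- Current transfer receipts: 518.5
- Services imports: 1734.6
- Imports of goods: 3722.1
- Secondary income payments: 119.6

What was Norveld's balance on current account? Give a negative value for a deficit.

4833.2

Goods balance = 7083.3 - 3722.1 = 3361.2
Services balance = 3097.7 - 1734.6 = 1363.1
Trade balance (goods + services) = 3361.2 + 1363.1 = 4724.3
Net primary income = -290.0
Net secondary income = 518.5 - 119.6 = 398.9
Current account = 4724.3 + (-290.0) + 398.9 = 4833.2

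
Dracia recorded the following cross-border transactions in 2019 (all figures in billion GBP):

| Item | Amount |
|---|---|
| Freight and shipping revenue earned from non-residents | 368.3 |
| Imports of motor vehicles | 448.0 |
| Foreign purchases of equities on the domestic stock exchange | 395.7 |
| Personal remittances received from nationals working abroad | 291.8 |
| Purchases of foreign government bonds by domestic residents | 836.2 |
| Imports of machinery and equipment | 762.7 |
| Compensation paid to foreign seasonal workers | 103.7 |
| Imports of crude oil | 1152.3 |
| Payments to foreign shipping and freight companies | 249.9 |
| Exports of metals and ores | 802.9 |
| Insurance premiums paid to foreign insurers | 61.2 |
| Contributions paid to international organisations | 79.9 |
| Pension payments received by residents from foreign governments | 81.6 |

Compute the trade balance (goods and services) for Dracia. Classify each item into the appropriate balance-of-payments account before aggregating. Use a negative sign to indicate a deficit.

Goods: 802.9 - 448.0 - 762.7 - 1152.3 = -1560.1
Services: -61.2 - 249.9 + 368.3 = 57.2
Trade balance = -1560.1 + 57.2 = -1502.9
(Excluded from the trade balance — financial account: foreign purchases of equities on the domestic stock exchange 395.7, purchases of foreign government bonds by domestic residents 836.2; secondary income: personal remittances received from nationals working abroad 291.8, contributions paid to international organisations 79.9, pension payments received by residents from foreign governments 81.6; primary income: compensation paid to foreign seasonal workers 103.7.)

-1502.9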